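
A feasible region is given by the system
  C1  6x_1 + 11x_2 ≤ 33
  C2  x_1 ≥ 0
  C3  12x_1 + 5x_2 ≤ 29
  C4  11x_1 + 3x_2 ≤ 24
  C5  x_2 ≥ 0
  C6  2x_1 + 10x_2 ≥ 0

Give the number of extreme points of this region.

5

Pairwise boundary intersections that survive every other constraint:
  (0, 3)
  (77/51, 37/17)
  (0, 0)
  (33/19, 31/19)
  (24/11, 0)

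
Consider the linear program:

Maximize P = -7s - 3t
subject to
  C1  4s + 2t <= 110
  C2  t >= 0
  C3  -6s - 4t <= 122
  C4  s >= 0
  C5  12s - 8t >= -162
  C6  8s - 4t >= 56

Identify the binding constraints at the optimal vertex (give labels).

C2 and C6

Extreme points and P = -7s - 3t:
  (55/2, 0) → P = -385/2
  (69/4, 41/2) → P = -729/4
  (7, 0) → P = -49

The maximum is at (7, 0). Substituting into each constraint, equality holds for C2 and C6; the remaining constraints have slack.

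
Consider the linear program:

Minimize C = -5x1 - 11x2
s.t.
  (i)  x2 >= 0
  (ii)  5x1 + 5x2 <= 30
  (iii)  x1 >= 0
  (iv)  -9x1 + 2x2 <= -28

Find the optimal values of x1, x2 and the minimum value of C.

x1 = 40/11, x2 = 26/11, minimum C = -486/11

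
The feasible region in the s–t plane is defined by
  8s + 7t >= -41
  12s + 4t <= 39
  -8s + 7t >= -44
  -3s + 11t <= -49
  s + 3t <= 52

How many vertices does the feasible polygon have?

3

The feasible vertices (each the meet of two boundaries and inside every other half-plane) are:
  (3/16, -85/14)
  (-108/109, -515/109)
  (141/67, -260/67)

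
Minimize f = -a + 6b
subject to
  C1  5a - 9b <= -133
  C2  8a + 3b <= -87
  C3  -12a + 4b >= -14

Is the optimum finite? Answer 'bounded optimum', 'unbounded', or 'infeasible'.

From the feasible point (-394/29, 629/87), moving in the direction (-9, -5) keeps every constraint satisfied while f decreases without bound.

unbounded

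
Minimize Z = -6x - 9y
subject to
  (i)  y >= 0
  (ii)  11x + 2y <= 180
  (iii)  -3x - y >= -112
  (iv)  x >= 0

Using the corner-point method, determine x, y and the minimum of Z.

x = 0, y = 90, minimum Z = -810

Vertices and Z = -6x - 9y:
  (180/11, 0) → Z = -1080/11
  (0, 0) → Z = 0
  (0, 90) → Z = -810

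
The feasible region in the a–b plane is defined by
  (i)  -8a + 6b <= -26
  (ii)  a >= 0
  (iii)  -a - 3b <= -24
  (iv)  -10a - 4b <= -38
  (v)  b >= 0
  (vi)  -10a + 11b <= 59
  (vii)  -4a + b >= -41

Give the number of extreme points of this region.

3

Intersecting each pair of boundary lines and keeping only the points that satisfy every inequality leaves:
  (37/5, 83/15)
  (55/4, 14)
  (147/13, 55/13)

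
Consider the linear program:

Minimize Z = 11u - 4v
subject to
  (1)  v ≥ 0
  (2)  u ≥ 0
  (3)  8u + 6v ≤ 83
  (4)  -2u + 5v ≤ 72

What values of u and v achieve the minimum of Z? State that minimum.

Extreme points and Z = 11u - 4v:
  (0, 0) → Z = 0
  (83/8, 0) → Z = 913/8
  (0, 83/6) → Z = -166/3

u = 0, v = 83/6, minimum Z = -166/3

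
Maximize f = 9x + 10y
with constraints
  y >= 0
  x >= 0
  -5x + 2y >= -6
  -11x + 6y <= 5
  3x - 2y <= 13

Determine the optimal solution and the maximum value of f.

x = 23/4, y = 91/8, maximum f = 331/2

Feasible corners and f = 9x + 10y:
  (0, 0) → f = 0
  (6/5, 0) → f = 54/5
  (0, 5/6) → f = 25/3
  (23/4, 91/8) → f = 331/2

The optimum lies where -5x + 2y = -6 and -11x + 6y = 5.
Solving simultaneously gives x = 23/4, y = 91/8.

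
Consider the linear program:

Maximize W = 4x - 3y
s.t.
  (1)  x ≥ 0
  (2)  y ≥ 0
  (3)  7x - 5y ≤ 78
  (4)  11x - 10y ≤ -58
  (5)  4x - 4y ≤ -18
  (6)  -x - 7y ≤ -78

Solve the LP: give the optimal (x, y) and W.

x = 214/3, y = 1264/15, maximum W = 488/15

Extreme points and W = 4x - 3y:
  (0, 78/7) → W = -234/7
  (214/3, 1264/15) → W = 488/15
  (374/87, 916/87) → W = -1252/87
The feasible region is unbounded (it extends along (0, 1), (5, 7)), but W strictly decreases along every unbounded feasible direction, so there is no improving ray and the maximum is attained at a vertex.

At the optimal vertex, 7x - 5y = 78 and 11x - 10y = -58.
Solving simultaneously gives x = 214/3, y = 1264/15.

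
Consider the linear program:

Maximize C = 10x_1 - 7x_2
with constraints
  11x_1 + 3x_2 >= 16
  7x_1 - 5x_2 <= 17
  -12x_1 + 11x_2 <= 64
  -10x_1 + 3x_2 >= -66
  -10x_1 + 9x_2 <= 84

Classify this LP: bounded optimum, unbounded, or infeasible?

Feasible corners and C = 10x_1 - 7x_2:
  (131/76, -75/76) → C = 1835/76
  (-16/157, 896/157) → C = -6432/157
  (279/29, 292/29) → C = 746/29
  (459/37, 716/37) → C = -422/37
The feasible region has finitely many vertices and no improving ray; the maximum is 746/29 at (279/29, 292/29).

bounded optimum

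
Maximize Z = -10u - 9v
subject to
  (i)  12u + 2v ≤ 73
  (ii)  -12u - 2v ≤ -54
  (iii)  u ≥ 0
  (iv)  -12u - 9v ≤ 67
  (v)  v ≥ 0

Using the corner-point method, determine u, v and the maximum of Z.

Corner points and Z = -10u - 9v:
  (0, 73/2) → Z = -657/2
  (73/12, 0) → Z = -365/6
  (0, 27) → Z = -243
  (9/2, 0) → Z = -45

u = 9/2, v = 0, maximum Z = -45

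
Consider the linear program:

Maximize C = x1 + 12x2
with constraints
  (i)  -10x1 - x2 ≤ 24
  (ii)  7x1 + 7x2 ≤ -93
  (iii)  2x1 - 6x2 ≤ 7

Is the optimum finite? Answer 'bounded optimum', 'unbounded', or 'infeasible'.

The boundaries -10x1 - x2 = 24 and 7x1 + 7x2 = -93 meet at (-25/21, -254/21), but that point violates 2x1 - 6x2 ≤ 7. Every candidate vertex is excluded by some other constraint, so the feasible region is empty.

infeasible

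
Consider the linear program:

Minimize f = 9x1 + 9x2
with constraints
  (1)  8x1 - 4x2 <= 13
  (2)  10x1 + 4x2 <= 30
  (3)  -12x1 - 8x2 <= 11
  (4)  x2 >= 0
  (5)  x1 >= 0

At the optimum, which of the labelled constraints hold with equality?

Corner points and f = 9x1 + 9x2:
  (43/18, 55/36) → f = 141/4
  (13/8, 0) → f = 117/8
  (0, 15/2) → f = 135/2
  (0, 0) → f = 0

The minimum is at (0, 0). Substituting into each constraint, equality holds for (4) and (5); the remaining constraints have slack.

(4) and (5)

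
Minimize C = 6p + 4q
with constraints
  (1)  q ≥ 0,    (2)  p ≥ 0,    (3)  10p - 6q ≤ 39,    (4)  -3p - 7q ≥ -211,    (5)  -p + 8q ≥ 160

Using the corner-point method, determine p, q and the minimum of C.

p = 0, q = 20, minimum C = 80

Corner points and C = 6p + 4q:
  (0, 211/7) → C = 844/7
  (0, 20) → C = 80
  (1539/88, 1993/88) → C = 8603/44
  (636/37, 1639/74) → C = 7094/37

The optimum lies where p = 0 and -p + 8q = 160.
Solving simultaneously gives p = 0, q = 20.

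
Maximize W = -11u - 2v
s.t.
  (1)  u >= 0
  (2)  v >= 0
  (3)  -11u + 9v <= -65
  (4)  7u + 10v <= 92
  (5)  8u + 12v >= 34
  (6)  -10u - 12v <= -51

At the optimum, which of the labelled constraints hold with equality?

Vertices and W = -11u - 2v:
  (65/11, 0) → W = -65
  (92/7, 0) → W = -1012/7
  (1478/173, 557/173) → W = -17372/173

The maximum is at (65/11, 0). Substituting into each constraint, equality holds for (2) and (3); the remaining constraints have slack.

(2) and (3)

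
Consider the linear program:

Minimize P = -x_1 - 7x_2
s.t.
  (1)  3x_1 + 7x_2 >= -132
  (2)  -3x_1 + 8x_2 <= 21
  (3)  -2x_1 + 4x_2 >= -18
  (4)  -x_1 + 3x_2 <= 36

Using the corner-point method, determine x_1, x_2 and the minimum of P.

x_1 = 57, x_2 = 24, minimum P = -225

Corner points and P = -x_1 - 7x_2:
  (-401/15, -37/5) → P = 1178/15
  (-201/13, -159/13) → P = 1314/13
  (57, 24) → P = -225

At the optimal vertex, -3x_1 + 8x_2 = 21 and -2x_1 + 4x_2 = -18.
Solving simultaneously gives x_1 = 57, x_2 = 24.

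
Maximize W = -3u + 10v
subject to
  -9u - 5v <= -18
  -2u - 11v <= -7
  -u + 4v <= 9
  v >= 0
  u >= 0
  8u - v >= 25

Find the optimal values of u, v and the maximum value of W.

The feasible region is unbounded (it extends along (4, 1), (1, 0)), but W strictly decreases along every unbounded feasible direction, so there is no improving ray and the maximum is attained at a vertex.

The binding constraints are -u + 4v = 9 and 8u - v = 25.
Solving simultaneously gives u = 109/31, v = 97/31.

u = 109/31, v = 97/31, maximum W = 643/31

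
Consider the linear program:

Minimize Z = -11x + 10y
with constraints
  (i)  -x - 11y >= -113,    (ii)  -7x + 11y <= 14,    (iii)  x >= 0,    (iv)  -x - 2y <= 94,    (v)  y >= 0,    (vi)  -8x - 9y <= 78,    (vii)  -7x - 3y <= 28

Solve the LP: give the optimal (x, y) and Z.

x = 113, y = 0, minimum Z = -1243

At the optimal vertex, -x - 11y = -113 and y = 0.
Solving simultaneously gives x = 113, y = 0.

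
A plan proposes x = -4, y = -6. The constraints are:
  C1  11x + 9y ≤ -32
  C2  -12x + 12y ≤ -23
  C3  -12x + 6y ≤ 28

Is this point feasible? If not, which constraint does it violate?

C1: -98 ≤ -32 ✓
C2: -24 ≤ -23 ✓
C3: 12 ≤ 28 ✓

feasible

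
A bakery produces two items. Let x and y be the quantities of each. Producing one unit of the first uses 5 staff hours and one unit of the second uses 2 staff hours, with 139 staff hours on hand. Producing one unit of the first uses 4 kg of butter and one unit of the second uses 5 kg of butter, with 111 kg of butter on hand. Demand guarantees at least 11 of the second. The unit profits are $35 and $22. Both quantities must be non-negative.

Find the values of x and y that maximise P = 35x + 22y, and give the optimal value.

x = 14, y = 11, maximum P = 732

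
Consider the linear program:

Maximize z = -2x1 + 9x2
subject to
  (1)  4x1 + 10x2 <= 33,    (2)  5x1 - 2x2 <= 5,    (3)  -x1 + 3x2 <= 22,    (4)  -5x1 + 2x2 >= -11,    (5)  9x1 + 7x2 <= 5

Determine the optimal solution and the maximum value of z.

Vertices and z = -2x1 + 9x2:
  (-11/2, 11/2) → z = 121/2
  (-181/62, 277/62) → z = 2855/62
  (45/53, -20/53) → z = -270/53
The feasible region is unbounded (it extends along (-2, -5), (-3, -1)), but z strictly decreases along every unbounded feasible direction, so there is no improving ray and the maximum is attained at a vertex.

At the optimal vertex, 4x1 + 10x2 = 33 and -x1 + 3x2 = 22.
Solving simultaneously gives x1 = -11/2, x2 = 11/2.

x1 = -11/2, x2 = 11/2, maximum z = 121/2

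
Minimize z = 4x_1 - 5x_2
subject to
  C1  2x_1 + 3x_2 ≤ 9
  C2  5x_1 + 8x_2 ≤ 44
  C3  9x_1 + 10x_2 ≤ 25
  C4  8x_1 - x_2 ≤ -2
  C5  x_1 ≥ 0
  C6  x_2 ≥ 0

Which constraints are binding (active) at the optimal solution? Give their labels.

Feasible corners and z = 4x_1 - 5x_2:
  (5/89, 218/89) → z = -1070/89
  (0, 5/2) → z = -25/2
  (0, 2) → z = -10

The minimum is at (0, 5/2). Substituting into each constraint, equality holds for C3 and C5; the remaining constraints have slack.

C3 and C5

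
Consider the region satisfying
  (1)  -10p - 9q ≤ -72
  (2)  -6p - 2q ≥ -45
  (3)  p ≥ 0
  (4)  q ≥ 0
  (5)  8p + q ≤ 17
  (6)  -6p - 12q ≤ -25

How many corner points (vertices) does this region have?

Intersecting each pair of boundary lines and keeping only the points that satisfy every inequality leaves:
  (0, 8)
  (81/62, 203/31)
  (0, 17)

3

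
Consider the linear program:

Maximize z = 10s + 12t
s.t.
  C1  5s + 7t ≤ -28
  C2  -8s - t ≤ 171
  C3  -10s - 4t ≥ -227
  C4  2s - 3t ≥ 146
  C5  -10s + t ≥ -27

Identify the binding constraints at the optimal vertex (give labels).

Extreme points and z = 10s + 12t:
  (-367/26, -755/13) → z = -10895/13
  (-8, -107) → z = -1364
  (-65/28, -703/14) → z = -8761/14

The maximum is at (-65/28, -703/14). Substituting into each constraint, equality holds for C4 and C5; the remaining constraints have slack.

C4 and C5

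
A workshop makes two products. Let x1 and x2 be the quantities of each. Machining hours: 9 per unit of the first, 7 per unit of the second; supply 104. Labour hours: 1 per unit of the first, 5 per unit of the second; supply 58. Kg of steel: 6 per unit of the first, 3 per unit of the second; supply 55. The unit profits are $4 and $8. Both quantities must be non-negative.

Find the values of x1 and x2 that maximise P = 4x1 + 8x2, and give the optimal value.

x1 = 3, x2 = 11, maximum P = 100

Extreme points and P = 4x1 + 8x2:
  (0, 0) → P = 0
  (0, 58/5) → P = 464/5
  (55/6, 0) → P = 110/3
  (3, 11) → P = 100
  (73/15, 43/5) → P = 1324/15

At the optimal vertex, 9x1 + 7x2 = 104 and x1 + 5x2 = 58.
Solving simultaneously gives x1 = 3, x2 = 11.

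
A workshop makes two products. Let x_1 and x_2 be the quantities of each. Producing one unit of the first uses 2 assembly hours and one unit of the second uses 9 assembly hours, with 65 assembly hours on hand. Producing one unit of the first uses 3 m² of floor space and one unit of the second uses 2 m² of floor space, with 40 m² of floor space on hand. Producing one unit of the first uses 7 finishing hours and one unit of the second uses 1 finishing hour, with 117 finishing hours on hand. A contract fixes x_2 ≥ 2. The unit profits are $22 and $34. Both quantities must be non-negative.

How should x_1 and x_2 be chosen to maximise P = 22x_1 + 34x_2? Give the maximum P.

Vertices and P = 22x_1 + 34x_2:
  (0, 65/9) → P = 2210/9
  (0, 2) → P = 68
  (10, 5) → P = 390
  (12, 2) → P = 332

x_1 = 10, x_2 = 5, maximum P = 390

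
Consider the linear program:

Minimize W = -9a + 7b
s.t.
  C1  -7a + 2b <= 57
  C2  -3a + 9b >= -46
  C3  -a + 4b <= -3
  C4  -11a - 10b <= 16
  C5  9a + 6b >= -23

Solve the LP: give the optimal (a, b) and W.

a = 157/3, b = 37/3, minimum W = -1154/3

The optimum lies where -3a + 9b = -46 and -a + 4b = -3.
Solving simultaneously gives a = 157/3, b = 37/3.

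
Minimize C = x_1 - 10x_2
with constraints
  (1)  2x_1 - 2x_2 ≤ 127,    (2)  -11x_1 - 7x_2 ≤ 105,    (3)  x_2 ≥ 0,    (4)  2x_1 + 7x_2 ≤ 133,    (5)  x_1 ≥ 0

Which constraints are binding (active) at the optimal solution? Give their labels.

(4) and (5)

Extreme points and C = x_1 - 10x_2:
  (127/2, 0) → C = 127/2
  (385/6, 2/3) → C = 115/2
  (0, 0) → C = 0
  (0, 19) → C = -190

The minimum is at (0, 19). Substituting into each constraint, equality holds for (4) and (5); the remaining constraints have slack.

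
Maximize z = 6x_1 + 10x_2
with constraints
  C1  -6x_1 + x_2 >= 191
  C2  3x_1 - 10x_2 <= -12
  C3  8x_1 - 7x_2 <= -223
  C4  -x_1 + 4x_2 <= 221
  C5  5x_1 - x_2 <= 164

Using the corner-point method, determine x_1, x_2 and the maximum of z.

x_1 = -543/23, x_2 = 1135/23, maximum z = 8092/23

The feasible region is unbounded (it extends along (-4, -1), (-10, -3)), but z strictly decreases along every unbounded feasible direction, so there is no improving ray and the maximum is attained at a vertex.

At the optimal vertex, -6x_1 + x_2 = 191 and -x_1 + 4x_2 = 221.
Solving simultaneously gives x_1 = -543/23, x_2 = 1135/23.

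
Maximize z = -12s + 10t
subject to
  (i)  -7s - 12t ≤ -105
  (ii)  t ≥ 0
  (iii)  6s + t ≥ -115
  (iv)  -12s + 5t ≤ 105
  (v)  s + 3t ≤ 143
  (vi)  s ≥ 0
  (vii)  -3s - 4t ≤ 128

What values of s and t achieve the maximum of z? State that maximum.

Vertices and z = -12s + 10t:
  (15, 0) → z = -180
  (0, 35/4) → z = 175/2
  (143, 0) → z = -1716
  (400/41, 1821/41) → z = 13410/41
  (0, 21) → z = 210

s = 400/41, t = 1821/41, maximum z = 13410/41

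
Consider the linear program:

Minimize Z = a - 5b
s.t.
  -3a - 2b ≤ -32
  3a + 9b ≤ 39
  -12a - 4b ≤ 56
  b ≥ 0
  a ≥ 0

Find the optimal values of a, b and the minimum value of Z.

a = 10, b = 1, minimum Z = 5

Corner points and Z = a - 5b:
  (10, 1) → Z = 5
  (32/3, 0) → Z = 32/3
  (13, 0) → Z = 13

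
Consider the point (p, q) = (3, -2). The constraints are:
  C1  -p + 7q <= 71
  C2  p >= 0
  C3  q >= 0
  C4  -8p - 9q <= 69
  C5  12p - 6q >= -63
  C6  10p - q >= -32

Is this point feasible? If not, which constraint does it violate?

not feasible — violates C3

Constraint C3: q = -2, which is not ≥ 0. All other constraints are satisfied.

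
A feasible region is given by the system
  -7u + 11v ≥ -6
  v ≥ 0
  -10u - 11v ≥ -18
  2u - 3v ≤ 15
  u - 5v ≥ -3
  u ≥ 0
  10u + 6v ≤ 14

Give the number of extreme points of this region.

The feasible vertices (each the meet of two boundaries and inside every other half-plane) are:
  (6/7, 0)
  (5/4, 1/4)
  (0, 0)
  (0, 3/5)
  (13/14, 11/14)

5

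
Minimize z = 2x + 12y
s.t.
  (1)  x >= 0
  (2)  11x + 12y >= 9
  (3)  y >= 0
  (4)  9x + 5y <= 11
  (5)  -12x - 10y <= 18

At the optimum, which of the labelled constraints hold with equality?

Feasible corners and z = 2x + 12y:
  (0, 3/4) → z = 9
  (0, 11/5) → z = 132/5
  (9/11, 0) → z = 18/11
  (11/9, 0) → z = 22/9

The minimum is at (9/11, 0). Substituting into each constraint, equality holds for (2) and (3); the remaining constraints have slack.

(2) and (3)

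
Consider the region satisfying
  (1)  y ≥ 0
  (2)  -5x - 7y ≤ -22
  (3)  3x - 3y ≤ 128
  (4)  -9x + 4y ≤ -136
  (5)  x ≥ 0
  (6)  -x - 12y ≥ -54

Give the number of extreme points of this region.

4

Pairwise boundary intersections that survive every other constraint:
  (128/3, 0)
  (136/9, 0)
  (566/13, 34/39)
  (33/2, 25/8)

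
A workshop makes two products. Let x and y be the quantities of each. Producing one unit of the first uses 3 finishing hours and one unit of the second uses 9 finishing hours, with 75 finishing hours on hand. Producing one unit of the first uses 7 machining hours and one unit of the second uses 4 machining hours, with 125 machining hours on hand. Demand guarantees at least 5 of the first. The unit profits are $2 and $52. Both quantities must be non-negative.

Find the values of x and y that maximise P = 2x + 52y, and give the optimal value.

x = 5, y = 20/3, maximum P = 1070/3

Extreme points and P = 2x + 52y:
  (125/7, 0) → P = 250/7
  (5, 0) → P = 10
  (275/17, 50/17) → P = 3150/17
  (5, 20/3) → P = 1070/3

At the optimal vertex, 3x + 9y = 75 and x = 5.
Solving simultaneously gives x = 5, y = 20/3.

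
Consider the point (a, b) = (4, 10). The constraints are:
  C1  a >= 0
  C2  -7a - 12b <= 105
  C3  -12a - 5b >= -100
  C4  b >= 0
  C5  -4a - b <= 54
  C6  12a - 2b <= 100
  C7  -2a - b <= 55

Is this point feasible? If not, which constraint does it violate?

feasible

C1: 4 ≥ 0 ✓
C2: -148 ≤ 105 ✓
C3: -98 ≥ -100 ✓
C4: 10 ≥ 0 ✓
C5: -26 ≤ 54 ✓
C6: 28 ≤ 100 ✓
C7: -18 ≤ 55 ✓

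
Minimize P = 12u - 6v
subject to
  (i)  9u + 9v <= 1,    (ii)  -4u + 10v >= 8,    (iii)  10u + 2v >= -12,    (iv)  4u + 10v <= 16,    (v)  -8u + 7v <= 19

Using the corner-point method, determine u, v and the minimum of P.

Vertices and P = 12u - 6v:
  (-31/63, 38/63) → P = -200/21
  (-164/135, 179/135) → P = -338/15
  (-34/27, 8/27) → P = -152/9
  (-61/43, 47/43) → P = -1014/43

At the optimal vertex, 10u + 2v = -12 and -8u + 7v = 19.
Solving simultaneously gives u = -61/43, v = 47/43.

u = -61/43, v = 47/43, minimum P = -1014/43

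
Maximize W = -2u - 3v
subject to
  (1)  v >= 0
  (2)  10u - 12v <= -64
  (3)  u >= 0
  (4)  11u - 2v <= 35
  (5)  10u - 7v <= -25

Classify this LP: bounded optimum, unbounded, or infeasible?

bounded optimum

Extreme points and W = -2u - 3v:
  (0, 16/3) → W = -16
  (74/25, 39/5) → W = -733/25
  (295/57, 625/57) → W = -2465/57
The feasible region has finitely many vertices and no improving ray; the maximum is -16 at (0, 16/3).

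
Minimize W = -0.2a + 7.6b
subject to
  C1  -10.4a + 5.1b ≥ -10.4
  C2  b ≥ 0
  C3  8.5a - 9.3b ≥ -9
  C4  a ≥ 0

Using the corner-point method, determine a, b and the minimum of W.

a = 1, b = 0, minimum W = -0.2

Feasible corners and W = -0.2a + 7.6b:
  (1, 0) → W = -1/5
  (4754/1779, 18200/5337) → W = 677338/26685
  (0, 0) → W = 0
  (0, 30/31) → W = 228/31

The optimum lies where -10.4a + 5.1b = -10.4 and b = 0.
Solving simultaneously gives a = 1, b = 0.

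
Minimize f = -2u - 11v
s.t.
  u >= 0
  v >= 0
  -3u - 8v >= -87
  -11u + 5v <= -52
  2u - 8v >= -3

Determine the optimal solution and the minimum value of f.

u = 84/5, v = 183/40, minimum f = -3357/40

Vertices and f = -2u - 11v:
  (29, 0) → f = -58
  (52/11, 0) → f = -104/11
  (84/5, 183/40) → f = -3357/40
  (431/78, 137/78) → f = -2369/78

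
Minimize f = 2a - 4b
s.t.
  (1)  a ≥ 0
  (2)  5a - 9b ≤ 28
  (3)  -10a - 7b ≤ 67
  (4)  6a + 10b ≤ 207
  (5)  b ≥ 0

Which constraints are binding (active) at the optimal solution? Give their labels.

(1) and (4)

Vertices and f = 2a - 4b:
  (0, 207/10) → f = -414/5
  (0, 0) → f = 0
  (2143/104, 867/104) → f = 409/52
  (28/5, 0) → f = 56/5

The minimum is at (0, 207/10). Substituting into each constraint, equality holds for (1) and (4); the remaining constraints have slack.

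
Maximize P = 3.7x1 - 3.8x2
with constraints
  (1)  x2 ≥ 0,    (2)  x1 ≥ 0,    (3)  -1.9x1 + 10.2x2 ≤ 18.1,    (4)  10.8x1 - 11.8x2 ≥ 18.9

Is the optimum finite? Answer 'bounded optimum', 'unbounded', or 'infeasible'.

unbounded

From the feasible point (1.75, 0), moving in the direction (10.2, 1.9) keeps every constraint satisfied while P increases without bound.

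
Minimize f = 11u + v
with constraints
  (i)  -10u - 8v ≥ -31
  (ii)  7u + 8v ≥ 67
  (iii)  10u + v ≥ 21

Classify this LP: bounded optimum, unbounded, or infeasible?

infeasible

The boundaries -10u - 8v = -31 and 7u + 8v = 67 meet at (-12, 151/8), but that point violates 10u + v ≥ 21. Every candidate vertex is excluded by some other constraint, so the feasible region is empty.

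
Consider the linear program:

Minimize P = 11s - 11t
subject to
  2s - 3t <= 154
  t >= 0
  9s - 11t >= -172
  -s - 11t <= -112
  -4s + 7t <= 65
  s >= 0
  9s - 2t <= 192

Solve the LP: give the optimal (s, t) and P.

The optimum lies where -s - 11t = -112 and -4s + 7t = 65.
Solving simultaneously gives s = 23/17, t = 171/17.

s = 23/17, t = 171/17, minimum P = -1628/17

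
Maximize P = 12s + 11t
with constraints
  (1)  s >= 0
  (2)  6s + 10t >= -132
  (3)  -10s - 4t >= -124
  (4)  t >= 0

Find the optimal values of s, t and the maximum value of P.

Feasible corners and P = 12s + 11t:
  (0, 31) → P = 341
  (0, 0) → P = 0
  (62/5, 0) → P = 744/5

s = 0, t = 31, maximum P = 341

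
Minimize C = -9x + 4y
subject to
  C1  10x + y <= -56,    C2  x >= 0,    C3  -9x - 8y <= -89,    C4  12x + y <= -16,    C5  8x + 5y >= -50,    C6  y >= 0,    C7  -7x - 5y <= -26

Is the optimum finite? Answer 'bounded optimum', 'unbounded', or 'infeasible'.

The boundaries 10x + y = -56 and -9x - 8y = -89 meet at (-537/71, 1394/71), but that point violates x ≥ 0. Every candidate vertex is excluded by some other constraint, so the feasible region is empty.

infeasible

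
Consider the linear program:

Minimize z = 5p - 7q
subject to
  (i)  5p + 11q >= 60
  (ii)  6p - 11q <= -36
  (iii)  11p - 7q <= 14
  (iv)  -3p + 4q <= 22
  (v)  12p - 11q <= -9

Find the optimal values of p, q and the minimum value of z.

Corner points and z = 5p - 7q:
  (24/11, 540/121) → z = -2460/121
  (-2/53, 290/53) → z = -2040/53
  (9/2, 63/11) → z = -387/22
  (210/23, 284/23) → z = -938/23
  (217/37, 267/37) → z = -784/37

At the optimal vertex, 11p - 7q = 14 and -3p + 4q = 22.
Solving simultaneously gives p = 210/23, q = 284/23.

p = 210/23, q = 284/23, minimum z = -938/23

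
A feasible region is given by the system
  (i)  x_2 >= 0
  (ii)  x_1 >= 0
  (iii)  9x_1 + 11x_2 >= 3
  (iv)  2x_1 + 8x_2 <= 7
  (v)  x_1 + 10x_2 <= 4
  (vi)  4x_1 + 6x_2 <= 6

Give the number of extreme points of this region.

5

Pairwise boundary intersections that survive every other constraint:
  (1/3, 0)
  (3/2, 0)
  (0, 3/11)
  (0, 2/5)
  (18/17, 5/17)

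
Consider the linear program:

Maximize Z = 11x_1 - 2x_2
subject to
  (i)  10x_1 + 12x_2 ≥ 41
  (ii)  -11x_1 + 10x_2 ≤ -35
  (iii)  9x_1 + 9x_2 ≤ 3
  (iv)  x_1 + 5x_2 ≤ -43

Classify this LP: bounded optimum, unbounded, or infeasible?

The boundaries 10x_1 + 12x_2 = 41 and x_1 + 5x_2 = -43 meet at (721/38, -471/38), but that point violates 9x_1 + 9x_2 ≤ 3. Every candidate vertex is excluded by some other constraint, so the feasible region is empty.

infeasible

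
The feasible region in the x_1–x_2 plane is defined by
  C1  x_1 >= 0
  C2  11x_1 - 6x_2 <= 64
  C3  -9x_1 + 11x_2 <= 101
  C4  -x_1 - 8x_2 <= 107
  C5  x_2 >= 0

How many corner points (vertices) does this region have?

4

Pairwise boundary intersections that survive every other constraint:
  (0, 101/11)
  (0, 0)
  (1310/67, 1687/67)
  (64/11, 0)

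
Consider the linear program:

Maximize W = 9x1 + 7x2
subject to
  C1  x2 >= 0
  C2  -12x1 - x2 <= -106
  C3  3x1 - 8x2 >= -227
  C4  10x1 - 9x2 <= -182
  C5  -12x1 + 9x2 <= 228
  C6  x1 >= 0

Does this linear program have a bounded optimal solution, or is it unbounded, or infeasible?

bounded optimum

Vertices and W = 9x1 + 7x2:
  (69/11, 338/11) → W = 2987/11
  (386/59, 1622/59) → W = 14828/59
  (587/53, 1724/53) → W = 17351/53
The feasible region has finitely many vertices and no improving ray; the maximum is 17351/53 at (587/53, 1724/53).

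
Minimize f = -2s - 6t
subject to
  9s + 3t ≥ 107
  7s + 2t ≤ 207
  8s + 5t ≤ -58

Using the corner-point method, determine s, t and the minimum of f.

s = 709/21, t = -1378/21, minimum f = 6850/21

Extreme points and f = -2s - 6t:
  (407/3, -1114/3) → f = 5870/3
  (709/21, -1378/21) → f = 6850/21
  (1151/19, -2062/19) → f = 530

The optimum lies where 9s + 3t = 107 and 8s + 5t = -58.
Solving simultaneously gives s = 709/21, t = -1378/21.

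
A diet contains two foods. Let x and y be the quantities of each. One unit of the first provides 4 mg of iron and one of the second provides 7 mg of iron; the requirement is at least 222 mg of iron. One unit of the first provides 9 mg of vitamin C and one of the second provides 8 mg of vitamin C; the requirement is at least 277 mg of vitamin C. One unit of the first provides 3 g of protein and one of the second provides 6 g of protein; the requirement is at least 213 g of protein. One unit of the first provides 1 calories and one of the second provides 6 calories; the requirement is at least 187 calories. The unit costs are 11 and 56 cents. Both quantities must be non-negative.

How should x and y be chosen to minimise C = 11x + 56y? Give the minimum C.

Vertices and C = 11x + 56y:
  (0, 71/2) → C = 1988
  (187, 0) → C = 2057
  (13, 29) → C = 1767
The feasible region is unbounded (it extends along (0, 1), (1, 0)), but C strictly increases along every unbounded feasible direction, so there is no improving ray and the minimum is attained at a vertex.

The binding constraints are 3x + 6y = 213 and x + 6y = 187.
Solving simultaneously gives x = 13, y = 29.

x = 13, y = 29, minimum C = 1767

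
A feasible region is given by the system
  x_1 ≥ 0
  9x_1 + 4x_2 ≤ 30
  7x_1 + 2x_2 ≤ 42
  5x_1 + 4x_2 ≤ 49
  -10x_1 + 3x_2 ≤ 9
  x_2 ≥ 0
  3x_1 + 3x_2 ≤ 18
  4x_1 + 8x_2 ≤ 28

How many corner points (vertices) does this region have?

The feasible vertices (each the meet of two boundaries and inside every other half-plane) are:
  (0, 3)
  (0, 0)
  (10/3, 0)
  (16/7, 33/14)
  (3/23, 79/23)

5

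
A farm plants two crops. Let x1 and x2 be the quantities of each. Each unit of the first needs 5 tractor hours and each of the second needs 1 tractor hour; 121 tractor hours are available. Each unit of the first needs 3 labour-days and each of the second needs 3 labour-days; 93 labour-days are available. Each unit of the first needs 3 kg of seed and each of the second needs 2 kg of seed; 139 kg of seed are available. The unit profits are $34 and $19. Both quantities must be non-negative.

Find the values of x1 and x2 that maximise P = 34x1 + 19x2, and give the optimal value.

Extreme points and P = 34x1 + 19x2:
  (0, 0) → P = 0
  (0, 31) → P = 589
  (121/5, 0) → P = 4114/5
  (45/2, 17/2) → P = 1853/2

The binding constraints are 5x1 + x2 = 121 and 3x1 + 3x2 = 93.
Solving simultaneously gives x1 = 45/2, x2 = 17/2.

x1 = 45/2, x2 = 17/2, maximum P = 1853/2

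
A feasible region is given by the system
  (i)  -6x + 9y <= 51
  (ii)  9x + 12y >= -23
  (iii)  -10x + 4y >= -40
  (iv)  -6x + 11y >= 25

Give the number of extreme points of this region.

Of the 6 pairwise boundary intersections, those satisfying every inequality are:
  (-91/17, 107/51)
  (94/11, 125/11)
  (-553/171, 29/57)
  (270/43, 245/43)

4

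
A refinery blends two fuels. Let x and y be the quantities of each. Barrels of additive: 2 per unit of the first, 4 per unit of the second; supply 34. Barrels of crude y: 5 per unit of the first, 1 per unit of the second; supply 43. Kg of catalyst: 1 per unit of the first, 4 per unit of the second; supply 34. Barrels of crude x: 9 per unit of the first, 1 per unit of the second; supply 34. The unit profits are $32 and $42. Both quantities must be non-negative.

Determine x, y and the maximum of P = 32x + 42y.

Vertices and P = 32x + 42y:
  (0, 0) → P = 0
  (0, 17/2) → P = 357
  (34/9, 0) → P = 1088/9
  (3, 7) → P = 390

x = 3, y = 7, maximum P = 390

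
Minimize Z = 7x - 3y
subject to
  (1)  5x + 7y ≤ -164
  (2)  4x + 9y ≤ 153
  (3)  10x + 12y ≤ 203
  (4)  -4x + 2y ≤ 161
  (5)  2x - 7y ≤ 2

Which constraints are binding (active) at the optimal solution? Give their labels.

(4) and (5)

Vertices and Z = 7x - 3y:
  (-1455/38, 149/38) → Z = -5316/19
  (-162/7, -338/49) → Z = -6924/49
  (-377/8, -55/4) → Z = -2309/8

The minimum is at (-377/8, -55/4). Substituting into each constraint, equality holds for (4) and (5); the remaining constraints have slack.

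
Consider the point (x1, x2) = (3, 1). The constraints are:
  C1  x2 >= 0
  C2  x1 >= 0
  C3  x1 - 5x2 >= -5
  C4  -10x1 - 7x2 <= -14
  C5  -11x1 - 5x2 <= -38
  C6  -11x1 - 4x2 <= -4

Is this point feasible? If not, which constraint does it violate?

C1: 1 ≥ 0 ✓
C2: 3 ≥ 0 ✓
C3: -2 ≥ -5 ✓
C4: -37 ≤ -14 ✓
C5: -38 ≤ -38 ✓
C6: -37 ≤ -4 ✓

feasible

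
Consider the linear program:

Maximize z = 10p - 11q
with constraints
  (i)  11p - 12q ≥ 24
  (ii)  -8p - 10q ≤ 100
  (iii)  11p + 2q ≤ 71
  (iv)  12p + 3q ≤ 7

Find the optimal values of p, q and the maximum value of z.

p = 185/48, q = -157/12, maximum z = 4379/24

Extreme points and z = 10p - 11q:
  (-480/103, -646/103) → z = 2306/103
  (52/59, -211/177) → z = 3881/177
  (185/48, -157/12) → z = 4379/24

At the optimal vertex, -8p - 10q = 100 and 12p + 3q = 7.
Solving simultaneously gives p = 185/48, q = -157/12.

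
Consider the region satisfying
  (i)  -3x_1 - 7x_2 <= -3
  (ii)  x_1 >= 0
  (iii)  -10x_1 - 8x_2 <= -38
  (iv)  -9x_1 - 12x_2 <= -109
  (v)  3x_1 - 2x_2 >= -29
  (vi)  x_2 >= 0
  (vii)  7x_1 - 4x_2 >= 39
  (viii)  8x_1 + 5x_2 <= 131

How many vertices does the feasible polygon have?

4

Of the 28 pairwise boundary intersections, those satisfying every inequality are:
  (109/9, 0)
  (113/15, 103/30)
  (131/8, 0)
  (719/67, 605/67)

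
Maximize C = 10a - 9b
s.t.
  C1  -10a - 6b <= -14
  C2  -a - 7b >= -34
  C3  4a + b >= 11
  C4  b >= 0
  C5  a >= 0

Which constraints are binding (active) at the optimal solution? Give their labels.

Feasible corners and C = 10a - 9b:
  (43/27, 125/27) → C = -695/27
  (34, 0) → C = 340
  (11/4, 0) → C = 55/2

The maximum is at (34, 0). Substituting into each constraint, equality holds for C2 and C4; the remaining constraints have slack.

C2 and C4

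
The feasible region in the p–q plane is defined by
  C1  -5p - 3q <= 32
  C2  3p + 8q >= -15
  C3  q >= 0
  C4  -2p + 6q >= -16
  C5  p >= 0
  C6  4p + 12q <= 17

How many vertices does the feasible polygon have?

3

The feasible vertices (each the meet of two boundaries and inside every other half-plane) are:
  (0, 0)
  (17/4, 0)
  (0, 17/12)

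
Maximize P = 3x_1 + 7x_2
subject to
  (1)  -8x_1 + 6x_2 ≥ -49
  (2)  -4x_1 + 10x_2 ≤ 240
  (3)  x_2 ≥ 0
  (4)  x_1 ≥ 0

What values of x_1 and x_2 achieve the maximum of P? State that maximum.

x_1 = 965/28, x_2 = 529/14, maximum P = 10301/28

Extreme points and P = 3x_1 + 7x_2:
  (965/28, 529/14) → P = 10301/28
  (49/8, 0) → P = 147/8
  (0, 24) → P = 168
  (0, 0) → P = 0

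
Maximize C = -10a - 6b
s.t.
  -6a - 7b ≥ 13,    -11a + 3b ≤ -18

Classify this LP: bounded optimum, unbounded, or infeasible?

From the feasible point (87/95, -251/95), moving in the direction (-3, -11) keeps every constraint satisfied while C increases without bound.

unbounded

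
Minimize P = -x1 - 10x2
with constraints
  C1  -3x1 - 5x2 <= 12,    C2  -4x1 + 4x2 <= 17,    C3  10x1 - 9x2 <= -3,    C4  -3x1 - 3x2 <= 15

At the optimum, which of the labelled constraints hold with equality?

C2 and C3

Corner points and P = -x1 - 10x2:
  (-133/32, 3/32) → P = 103/32
  (-123/77, -111/77) → P = 1233/77
  (141/4, 79/2) → P = -1721/4

The minimum is at (141/4, 79/2). Substituting into each constraint, equality holds for C2 and C3; the remaining constraints have slack.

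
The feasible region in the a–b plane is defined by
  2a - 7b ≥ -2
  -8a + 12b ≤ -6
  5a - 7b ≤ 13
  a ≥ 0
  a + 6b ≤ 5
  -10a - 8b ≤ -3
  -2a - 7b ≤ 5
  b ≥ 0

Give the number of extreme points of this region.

4

The feasible vertices (each the meet of two boundaries and inside every other half-plane) are:
  (8/5, 17/30)
  (3/4, 0)
  (113/37, 12/37)
  (13/5, 0)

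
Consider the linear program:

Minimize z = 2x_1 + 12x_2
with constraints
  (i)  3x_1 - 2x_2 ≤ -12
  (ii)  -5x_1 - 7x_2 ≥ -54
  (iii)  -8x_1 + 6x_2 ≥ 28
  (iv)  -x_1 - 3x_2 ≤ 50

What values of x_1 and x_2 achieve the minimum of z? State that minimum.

x_1 = -64/5, x_2 = -62/5, minimum z = -872/5

Vertices and z = 2x_1 + 12x_2:
  (24/31, 222/31) → z = 2712/31
  (-8, -6) → z = -88
  (-64/5, -62/5) → z = -872/5
The feasible region is unbounded (it extends along (-7, 5), (-3, 1)), but z strictly increases along every unbounded feasible direction, so there is no improving ray and the minimum is attained at a vertex.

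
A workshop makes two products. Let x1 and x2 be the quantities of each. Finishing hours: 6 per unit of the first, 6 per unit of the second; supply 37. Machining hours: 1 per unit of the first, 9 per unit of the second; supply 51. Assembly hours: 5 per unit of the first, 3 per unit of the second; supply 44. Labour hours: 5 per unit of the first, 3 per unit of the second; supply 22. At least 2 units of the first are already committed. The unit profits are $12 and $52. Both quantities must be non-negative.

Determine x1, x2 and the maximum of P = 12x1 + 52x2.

Extreme points and P = 12x1 + 52x2:
  (22/5, 0) → P = 264/5
  (2, 0) → P = 24
  (2, 4) → P = 232

x1 = 2, x2 = 4, maximum P = 232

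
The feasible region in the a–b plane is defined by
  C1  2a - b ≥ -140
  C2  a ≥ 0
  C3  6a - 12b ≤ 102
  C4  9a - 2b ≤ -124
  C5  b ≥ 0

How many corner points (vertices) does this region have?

3

Pairwise boundary intersections that survive every other constraint:
  (0, 140)
  (156/5, 1012/5)
  (0, 62)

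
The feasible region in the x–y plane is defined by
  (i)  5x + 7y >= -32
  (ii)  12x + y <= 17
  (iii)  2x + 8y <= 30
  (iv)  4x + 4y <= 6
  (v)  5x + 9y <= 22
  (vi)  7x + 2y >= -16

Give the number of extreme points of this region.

5

Intersecting each pair of boundary lines and keeping only the points that satisfy every inequality leaves:
  (151/79, -469/79)
  (-16/13, -48/13)
  (31/22, 1/11)
  (-17/8, 29/8)
  (-188/53, 234/53)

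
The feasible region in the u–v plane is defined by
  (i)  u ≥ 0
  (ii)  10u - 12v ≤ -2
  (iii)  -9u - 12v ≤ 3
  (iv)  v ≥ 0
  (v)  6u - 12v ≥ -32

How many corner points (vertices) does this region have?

Intersecting each pair of boundary lines and keeping only the points that satisfy every inequality leaves:
  (0, 1/6)
  (0, 8/3)
  (15/2, 77/12)

3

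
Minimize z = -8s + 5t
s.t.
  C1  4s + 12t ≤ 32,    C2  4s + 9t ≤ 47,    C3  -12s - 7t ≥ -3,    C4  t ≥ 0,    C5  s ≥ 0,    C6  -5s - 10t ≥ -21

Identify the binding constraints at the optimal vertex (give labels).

Corner points and z = -8s + 5t:
  (1/4, 0) → z = -2
  (0, 3/7) → z = 15/7
  (0, 0) → z = 0

The minimum is at (1/4, 0). Substituting into each constraint, equality holds for C3 and C4; the remaining constraints have slack.

C3 and C4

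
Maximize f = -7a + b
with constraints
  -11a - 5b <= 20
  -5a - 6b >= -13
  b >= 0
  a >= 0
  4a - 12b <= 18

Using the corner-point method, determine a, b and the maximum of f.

Feasible corners and f = -7a + b:
  (13/5, 0) → f = -91/5
  (0, 13/6) → f = 13/6
  (0, 0) → f = 0

The optimum lies where -5a - 6b = -13 and a = 0.
Solving simultaneously gives a = 0, b = 13/6.

a = 0, b = 13/6, maximum f = 13/6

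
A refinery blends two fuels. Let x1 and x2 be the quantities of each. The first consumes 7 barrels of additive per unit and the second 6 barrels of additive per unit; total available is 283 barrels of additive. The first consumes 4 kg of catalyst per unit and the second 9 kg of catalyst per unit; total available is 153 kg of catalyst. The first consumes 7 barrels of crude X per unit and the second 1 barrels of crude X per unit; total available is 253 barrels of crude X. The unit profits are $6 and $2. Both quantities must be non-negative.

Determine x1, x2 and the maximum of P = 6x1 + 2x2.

Vertices and P = 6x1 + 2x2:
  (0, 0) → P = 0
  (0, 17) → P = 34
  (253/7, 0) → P = 1518/7
  (36, 1) → P = 218

The binding constraints are 4x1 + 9x2 = 153 and 7x1 + x2 = 253.
Solving simultaneously gives x1 = 36, x2 = 1.

x1 = 36, x2 = 1, maximum P = 218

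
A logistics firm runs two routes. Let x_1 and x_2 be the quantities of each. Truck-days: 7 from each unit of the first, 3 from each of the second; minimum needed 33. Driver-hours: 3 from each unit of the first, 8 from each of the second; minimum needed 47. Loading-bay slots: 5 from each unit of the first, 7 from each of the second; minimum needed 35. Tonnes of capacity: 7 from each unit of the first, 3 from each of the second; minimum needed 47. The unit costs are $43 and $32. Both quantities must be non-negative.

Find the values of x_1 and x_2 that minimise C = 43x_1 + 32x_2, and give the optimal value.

x_1 = 5, x_2 = 4, minimum C = 343

Corner points and C = 43x_1 + 32x_2:
  (0, 47/3) → C = 1504/3
  (47/3, 0) → C = 2021/3
  (5, 4) → C = 343
The feasible region is unbounded (it extends along (0, 1), (1, 0)), but C strictly increases along every unbounded feasible direction, so there is no improving ray and the minimum is attained at a vertex.

At the optimal vertex, 3x_1 + 8x_2 = 47 and 7x_1 + 3x_2 = 47.
Solving simultaneously gives x_1 = 5, x_2 = 4.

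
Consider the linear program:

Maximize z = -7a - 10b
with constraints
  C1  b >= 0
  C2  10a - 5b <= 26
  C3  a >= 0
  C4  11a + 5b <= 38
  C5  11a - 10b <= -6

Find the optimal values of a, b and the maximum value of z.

a = 0, b = 3/5, maximum z = -6

Extreme points and z = -7a - 10b:
  (0, 38/5) → z = -76
  (0, 3/5) → z = -6
  (70/33, 44/15) → z = -486/11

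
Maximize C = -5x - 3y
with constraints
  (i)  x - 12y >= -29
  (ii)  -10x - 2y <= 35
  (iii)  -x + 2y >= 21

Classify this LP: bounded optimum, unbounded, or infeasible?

The boundaries x - 12y = -29 and -10x - 2y = 35 meet at (-239/61, 255/122), but that point violates -x + 2y ≥ 21. Every candidate vertex is excluded by some other constraint, so the feasible region is empty.

infeasible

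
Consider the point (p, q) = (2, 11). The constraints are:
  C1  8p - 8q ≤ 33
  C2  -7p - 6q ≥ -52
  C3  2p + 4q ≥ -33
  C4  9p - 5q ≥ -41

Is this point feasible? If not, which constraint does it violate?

Constraint C2: -7p - 6q = -80, which is not ≥ -52. All other constraints are satisfied.

not feasible — violates C2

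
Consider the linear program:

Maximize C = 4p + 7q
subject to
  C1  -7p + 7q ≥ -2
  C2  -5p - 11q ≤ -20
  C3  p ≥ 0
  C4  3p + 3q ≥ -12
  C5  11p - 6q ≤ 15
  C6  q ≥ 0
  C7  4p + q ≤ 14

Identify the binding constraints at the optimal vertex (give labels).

Extreme points and C = 4p + 7q:
  (81/56, 65/56) → C = 779/56
  (93/35, 83/35) → C = 953/35
  (0, 20/11) → C = 140/11
  (0, 14) → C = 98
  (99/35, 94/35) → C = 1054/35

The maximum is at (0, 14). Substituting into each constraint, equality holds for C3 and C7; the remaining constraints have slack.

C3 and C7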